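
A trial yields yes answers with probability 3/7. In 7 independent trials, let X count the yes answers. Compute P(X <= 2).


P(X<=2) = P(X=0) + P(X=1) + P(X=2)
= 16384/823543 + 12288/117649 + 27648/117649
= 295936/823543

295936/823543


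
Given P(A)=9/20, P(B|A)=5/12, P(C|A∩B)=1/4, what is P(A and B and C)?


P(A∩B∩C) = P(A) * P(B|A) * P(C|A∩B)
= 9/20 * 5/12 * 1/4
= 3/16 * 1/4 = 3/64

3/64


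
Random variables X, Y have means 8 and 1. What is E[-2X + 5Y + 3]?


E[-2X + 5Y + 3] = -2*E[X] + 5*E[Y] + 3
= (-2)*(8) + (5)*(1) + (3)
= -16 + 5 + 3 = -8

-8


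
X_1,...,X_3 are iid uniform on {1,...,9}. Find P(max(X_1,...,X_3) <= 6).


P(max <= 6) = P(all X_i <= 6) = (P(X_1 <= 6))^3
= (6/9)^3 = (2/3)^3 = 8/27

8/27


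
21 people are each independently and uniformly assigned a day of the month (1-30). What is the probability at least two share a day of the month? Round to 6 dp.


P(all different) = prod((30-i)/30 for i=0..20) = 0.000070
P(at least one match) = 1 - 0.000070 = 0.999930

0.999930


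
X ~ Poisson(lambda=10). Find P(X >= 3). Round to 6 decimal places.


P(X>=3) = 1 - P(X<=2) = 1 - (e^(-10)*10^0/0! + e^(-10)*10^1/1! + e^(-10)*10^2/2!)
≈ 1 - (0.0000453999 + 0.0004539993 + 0.0022699965)
= 1 - 0.0027693957 = 0.9972306043
≈ 0.997231

0.997231


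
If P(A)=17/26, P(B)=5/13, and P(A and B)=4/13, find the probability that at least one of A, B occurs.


P(A∪B) = P(A) + P(B) - P(A∩B)
= 17/26 + 5/13 - 4/13 = 19/26

19/26


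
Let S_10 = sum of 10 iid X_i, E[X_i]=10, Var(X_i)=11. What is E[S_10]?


E[S_n] = n*E[X_1] = 10*10 = 100

100


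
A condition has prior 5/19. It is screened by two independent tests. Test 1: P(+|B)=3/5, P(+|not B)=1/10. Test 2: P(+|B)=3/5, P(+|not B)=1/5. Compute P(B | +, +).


After test 1: P(+) = 3/5*5/19 + 1/10*14/19 = 22/95
P(B|+) = (3/19)/(22/95) = 15/22
After test 2 (use post1 as new prior): P(+) = 3/5*15/22 + 1/5*7/22 = 26/55
P(B|+,+) = (9/22)/(26/55) = 45/52

45/52


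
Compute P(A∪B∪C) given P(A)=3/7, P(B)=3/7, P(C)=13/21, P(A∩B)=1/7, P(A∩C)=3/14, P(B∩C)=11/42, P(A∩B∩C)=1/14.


P(A∪B∪C) = P(A)+P(B)+P(C) - P(AB)-P(AC)-P(BC) + P(ABC)
= 3/7+3/7+13/21 - 1/7-3/14-11/42 + 1/14
= 13/14

13/14


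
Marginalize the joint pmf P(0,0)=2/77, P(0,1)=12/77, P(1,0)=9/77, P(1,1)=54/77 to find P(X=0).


P(X=0) = P(0,0)+P(0,1) = 2/77 + 12/77 = 14/77 = 2/11

2/11


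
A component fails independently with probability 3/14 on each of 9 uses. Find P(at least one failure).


P(at least one) = 1 - P(none)
P(none) = (1 - 3/14)^9 = (11/14)^9 = 2357947691/20661046784
P(at least one) = 1 - 2357947691/20661046784 = 18303099093/20661046784

18303099093/20661046784


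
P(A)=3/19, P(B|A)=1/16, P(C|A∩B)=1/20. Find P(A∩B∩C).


P(A∩B∩C) = P(A) * P(B|A) * P(C|A∩B)
= 3/19 * 1/16 * 1/20
= 3/304 * 1/20 = 3/6080

3/6080


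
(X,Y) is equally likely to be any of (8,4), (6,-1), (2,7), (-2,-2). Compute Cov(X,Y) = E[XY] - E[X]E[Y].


E[X]=7/2, E[Y]=2, E[XY]=11
Cov(X,Y) = E[XY] - E[X]E[Y] = 11 - 7/2*2 = 4

4


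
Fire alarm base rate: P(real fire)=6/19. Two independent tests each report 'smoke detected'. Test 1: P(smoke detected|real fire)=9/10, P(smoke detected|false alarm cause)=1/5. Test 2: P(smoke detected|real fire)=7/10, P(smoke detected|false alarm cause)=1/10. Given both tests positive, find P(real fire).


After test 1: P(+) = 9/10*6/19 + 1/5*13/19 = 8/19
P(B|+) = (27/95)/(8/19) = 27/40
After test 2 (use post1 as new prior): P(+) = 7/10*27/40 + 1/10*13/40 = 101/200
P(B|+,+) = (189/400)/(101/200) = 189/202

189/202


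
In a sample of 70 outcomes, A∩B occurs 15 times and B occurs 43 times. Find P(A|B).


P(A|B) = P(A∩B)/P(B) = (15/70)/(43/70) = 15/43

15/43


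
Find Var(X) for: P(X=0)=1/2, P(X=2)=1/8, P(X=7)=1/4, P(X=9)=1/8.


E[X] = 25/8, E[X^2] = 183/8
Var(X) = E[X^2] - (E[X])^2 = 183/8 - (25/8)^2 = 839/64

839/64


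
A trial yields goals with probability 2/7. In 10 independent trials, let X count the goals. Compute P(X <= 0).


P(X<=0) = P(X=0)
= 9765625/282475249
= 9765625/282475249

9765625/282475249


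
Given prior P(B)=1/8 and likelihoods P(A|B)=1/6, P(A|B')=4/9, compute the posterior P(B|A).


P(A) = P(A|B)P(B) + P(A|B')P(B') = 1/6*1/8 + 4/9*7/8 = 59/144
P(B|A) = P(A|B)P(B)/P(A) = (1/48)/(59/144) = 3/59

3/59


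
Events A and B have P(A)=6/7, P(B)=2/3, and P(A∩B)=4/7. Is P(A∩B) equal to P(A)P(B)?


P(A)*P(B) = 6/7*2/3 = 4/7
P(A∩B) = 4/7, which equals P(A)P(B), so independent

Yes, A and B are independent


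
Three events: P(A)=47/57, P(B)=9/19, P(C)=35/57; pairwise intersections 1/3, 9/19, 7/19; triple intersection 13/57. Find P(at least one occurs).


P(A∪B∪C) = P(A)+P(B)+P(C) - P(AB)-P(AC)-P(BC) + P(ABC)
= 47/57+9/19+35/57 - 1/3-9/19-7/19 + 13/57
= 55/57

55/57


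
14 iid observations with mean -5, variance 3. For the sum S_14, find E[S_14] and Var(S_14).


E[S_n] = n*mu = 14*-5 = -70
Var(S_n) = n*sigma^2 = 14*3 = 42

E[S_14]=-70, Var(S_14)=42


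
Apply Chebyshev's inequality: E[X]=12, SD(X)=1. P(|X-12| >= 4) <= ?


k = 4/1 = 4
Chebyshev: P(|X-mu| >= k*sigma) <= 1/k^2 = 1/4^2 = 1/16

1/16


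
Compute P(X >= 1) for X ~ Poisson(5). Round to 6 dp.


P(X>=1) = 1 - P(X<=0) = 1 - (e^(-5)*5^0/0!)
≈ 1 - 0.0067379470 = 0.9932620530
≈ 0.993262

0.993262


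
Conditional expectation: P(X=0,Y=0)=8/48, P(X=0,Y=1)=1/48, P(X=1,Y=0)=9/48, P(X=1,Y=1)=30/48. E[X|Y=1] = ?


P(Y=1) = 31/48
E[X|Y=1] = (0*1 + 1*30)/31 = 30/31

30/31


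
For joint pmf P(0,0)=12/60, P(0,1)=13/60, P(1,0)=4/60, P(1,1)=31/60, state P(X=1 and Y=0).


Read from table: P(X=1, Y=0) = 4/60 = 1/15

1/15


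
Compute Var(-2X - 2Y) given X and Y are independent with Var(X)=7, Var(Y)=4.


Independence => Cov(X,Y)=0
Var(-2X - 2Y) = (-2)^2*Var(X) + (-2)^2*Var(Y)
= 4*7 + 4*4 = 44

44


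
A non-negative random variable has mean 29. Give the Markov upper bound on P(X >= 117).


Markov: P(X >= a) <= E[X]/a
P(X >= 117) <= 29/117

29/117


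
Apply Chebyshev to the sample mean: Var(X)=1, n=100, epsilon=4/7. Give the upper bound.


Var(Xbar) = Var(X)/n = 1/100
Chebyshev: P(|Xbar-mu| >= 4/7) <= Var(Xbar)/(4/7)^2 = (1/100)/(16/49) = 49/1600

49/1600


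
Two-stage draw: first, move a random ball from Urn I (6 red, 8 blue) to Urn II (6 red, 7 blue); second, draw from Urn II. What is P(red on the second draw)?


P(transfer red) = 6/14 = 3/7; P(transfer blue) = 4/7
If red transferred: Urn II has 7 red of 14, so P(red|red moved) = 1/2
If blue transferred: Urn II has 6 red of 14, so P(red|blue moved) = 3/7
By total probability: P(red) = 3/7*1/2 + 4/7*3/7 = 45/98

45/98


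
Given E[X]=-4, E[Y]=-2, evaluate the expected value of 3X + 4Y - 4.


E[3X + 4Y - 4] = 3*E[X] + 4*E[Y] - 4
= (3)*(-4) + (4)*(-2) + (-4)
= -12 - 8 - 4 = -24

-24


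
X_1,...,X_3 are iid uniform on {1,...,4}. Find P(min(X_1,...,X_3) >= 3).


P(min >= 3) = P(all X_i >= 3) = (P(X_1 >= 3))^3
= (2/4)^3 = (1/2)^3 = 1/8

1/8


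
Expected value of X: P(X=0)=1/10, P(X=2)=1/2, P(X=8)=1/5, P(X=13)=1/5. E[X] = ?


E[X] = sum(x * P(x))
= 0*1/10 + 2*1/2 + 8*1/5 + 13*1/5
= 26/5

26/5


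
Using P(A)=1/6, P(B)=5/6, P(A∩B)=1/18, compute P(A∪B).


P(A∪B) = P(A) + P(B) - P(A∩B)
= 1/6 + 5/6 - 1/18 = 17/18

17/18


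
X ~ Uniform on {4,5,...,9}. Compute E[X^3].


E[X^3] = (1/6) * sum(x^3 for x=4..9)
= 1989/6 = 663/2

663/2


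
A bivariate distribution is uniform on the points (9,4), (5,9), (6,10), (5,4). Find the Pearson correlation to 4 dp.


Cov(X,Y) = -1.9375, Var(X) = 2.6875, Var(Y) = 7.6875
rho = Cov/(sqrt(VarX)*sqrt(VarY)) = -0.4263

-0.4263


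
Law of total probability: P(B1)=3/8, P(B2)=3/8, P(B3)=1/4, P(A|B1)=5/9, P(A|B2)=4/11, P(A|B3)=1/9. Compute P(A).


P(A) = P(A|B1)P(B1) + P(A|B2)P(B2) + P(A|B3)P(B3)
= 5/9*3/8 + 4/11*3/8 + 1/9*1/4
= 5/24 + 3/22 + 1/36 = 295/792

295/792


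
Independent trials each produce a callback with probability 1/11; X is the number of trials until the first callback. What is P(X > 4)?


P(X > 4) = P(first 4 trials all fail) = (1-p)^4 = (10/11)^4 = 10000/14641

10000/14641


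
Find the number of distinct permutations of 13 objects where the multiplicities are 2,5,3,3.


13! = 6227020800
Denominator: 2!=2 * 5!=120 * 3!=6 * 3!=6
Coefficient = 6227020800 / 8640 = 720720

720720


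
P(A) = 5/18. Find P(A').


P(A') = 1 - P(A) = 1 - 5/18 = 13/18

13/18


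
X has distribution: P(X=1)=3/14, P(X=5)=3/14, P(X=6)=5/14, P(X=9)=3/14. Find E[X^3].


E[X^3] = sum(g(x)*P(x))
= 1*3/14 + 125*3/14 + 216*5/14 + 729*3/14
= 3645/14

3645/14


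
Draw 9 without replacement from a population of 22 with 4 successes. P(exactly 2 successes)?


P(X=2) = C(4,2)*C(18,7) / C(22,9)
= 6*31824 / 497420
= 190944/497420 = 2808/7315

2808/7315


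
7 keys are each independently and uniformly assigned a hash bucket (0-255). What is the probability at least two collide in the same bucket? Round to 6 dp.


P(all different) = prod((256-i)/256 for i=0..6) = 0.920596
P(at least one match) = 1 - 0.920596 = 0.079404

0.079404


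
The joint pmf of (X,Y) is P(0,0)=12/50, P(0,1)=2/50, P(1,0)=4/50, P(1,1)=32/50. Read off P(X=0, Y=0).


Read from table: P(X=0, Y=0) = 12/50 = 6/25

6/25


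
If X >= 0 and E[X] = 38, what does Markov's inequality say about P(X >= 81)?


Markov: P(X >= a) <= E[X]/a
P(X >= 81) <= 38/81

38/81


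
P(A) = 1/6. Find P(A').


P(A') = 1 - P(A) = 1 - 1/6 = 5/6

5/6


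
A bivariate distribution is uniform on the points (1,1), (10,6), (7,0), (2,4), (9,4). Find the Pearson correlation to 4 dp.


Cov(X,Y) = 3.6000, Var(X) = 13.3600, Var(Y) = 4.8000
rho = Cov/(sqrt(VarX)*sqrt(VarY)) = 0.4496

0.4496


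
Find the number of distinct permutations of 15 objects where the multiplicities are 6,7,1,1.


15! = 1307674368000
Denominator: 6!=720 * 7!=5040 * 1!=1 * 1!=1
Coefficient = 1307674368000 / 3628800 = 360360

360360


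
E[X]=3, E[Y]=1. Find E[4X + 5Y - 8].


E[4X + 5Y - 8] = 4*E[X] + 5*E[Y] - 8
= (4)*(3) + (5)*(1) + (-8)
= 12 + 5 - 8 = 9

9


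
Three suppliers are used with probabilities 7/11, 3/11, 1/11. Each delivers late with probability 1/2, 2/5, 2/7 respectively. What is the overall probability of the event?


P(A) = P(A|B1)P(B1) + P(A|B2)P(B2) + P(A|B3)P(B3)
= 1/2*7/11 + 2/5*3/11 + 2/7*1/11
= 7/22 + 6/55 + 2/77 = 349/770

349/770


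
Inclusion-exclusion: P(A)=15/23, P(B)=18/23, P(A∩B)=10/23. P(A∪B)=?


P(A∪B) = P(A) + P(B) - P(A∩B)
= 15/23 + 18/23 - 10/23 = 1

1


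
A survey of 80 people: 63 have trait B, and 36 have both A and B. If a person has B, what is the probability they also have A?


P(A|B) = P(A∩B)/P(B) = (36/80)/(63/80) = 36/63 = 4/7

4/7


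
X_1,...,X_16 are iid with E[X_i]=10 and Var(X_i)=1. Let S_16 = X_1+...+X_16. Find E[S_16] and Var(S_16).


E[S_n] = n*mu = 16*10 = 160
Var(S_n) = n*sigma^2 = 16*1 = 16

E[S_16]=160, Var(S_16)=16


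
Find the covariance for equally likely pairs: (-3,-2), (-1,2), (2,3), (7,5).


E[X]=5/4, E[Y]=2, E[XY]=45/4
Cov(X,Y) = E[XY] - E[X]E[Y] = 45/4 - 5/4*2 = 35/4

35/4


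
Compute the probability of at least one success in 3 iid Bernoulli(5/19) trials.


P(at least one) = 1 - P(none)
P(none) = (1 - 5/19)^3 = (14/19)^3 = 2744/6859
P(at least one) = 1 - 2744/6859 = 4115/6859

4115/6859


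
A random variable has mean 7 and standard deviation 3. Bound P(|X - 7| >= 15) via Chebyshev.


k = 15/3 = 5
Chebyshev: P(|X-mu| >= k*sigma) <= 1/k^2 = 1/5^2 = 1/25

1/25


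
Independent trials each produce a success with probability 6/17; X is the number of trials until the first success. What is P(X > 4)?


P(X > 4) = P(first 4 trials all fail) = (1-p)^4 = (11/17)^4 = 14641/83521

14641/83521


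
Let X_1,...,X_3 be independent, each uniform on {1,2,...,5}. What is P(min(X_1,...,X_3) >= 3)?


P(min >= 3) = P(all X_i >= 3) = (P(X_1 >= 3))^3
= (3/5)^3 = 27/125

27/125


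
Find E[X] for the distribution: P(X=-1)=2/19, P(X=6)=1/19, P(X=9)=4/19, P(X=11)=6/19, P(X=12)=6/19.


E[X] = sum(x * P(x))
= -1*2/19 + 6*1/19 + 9*4/19 + 11*6/19 + 12*6/19
= 178/19

178/19


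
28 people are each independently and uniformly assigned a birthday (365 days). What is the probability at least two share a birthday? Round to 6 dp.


P(all different) = prod((365-i)/365 for i=0..27) = 0.345539
P(at least one match) = 1 - 0.345539 = 0.654461

0.654461


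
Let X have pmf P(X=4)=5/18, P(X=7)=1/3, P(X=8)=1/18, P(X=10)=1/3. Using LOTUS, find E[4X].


E[4X] = sum(g(x)*P(x))
= 16*5/18 + 28*1/3 + 32*1/18 + 40*1/3
= 260/9

260/9


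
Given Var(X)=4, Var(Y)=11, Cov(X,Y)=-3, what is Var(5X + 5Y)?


Var(5X + 5Y) = 5^2*Var(X) + 5^2*Var(Y) + 2*5*5*Cov(X,Y)
= 25*4 + 25*11 + 50*(-3)
= 100 + 275 - 150 = 225

225


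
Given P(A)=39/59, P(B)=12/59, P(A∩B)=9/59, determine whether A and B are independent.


P(A)*P(B) = 39/59*12/59 = 468/3481
P(A∩B) = 9/59 != 468/3481, so not independent

No, A and B are not independent


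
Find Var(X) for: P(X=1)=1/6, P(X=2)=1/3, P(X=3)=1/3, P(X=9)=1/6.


E[X] = 10/3, E[X^2] = 18
Var(X) = E[X^2] - (E[X])^2 = 18 - (10/3)^2 = 62/9

62/9


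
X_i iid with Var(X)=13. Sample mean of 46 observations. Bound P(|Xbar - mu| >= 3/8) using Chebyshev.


Var(Xbar) = Var(X)/n = 13/46
Chebyshev: P(|Xbar-mu| >= 3/8) <= Var(Xbar)/(3/8)^2 = (13/46)/(9/64) = 416/207
Bound exceeds 1, so trivial bound: 1

1


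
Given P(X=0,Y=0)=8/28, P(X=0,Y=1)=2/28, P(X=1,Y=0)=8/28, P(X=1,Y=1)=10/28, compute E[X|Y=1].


P(Y=1) = 12/28
E[X|Y=1] = (0*2 + 1*10)/12 = 10/12 = 5/6

5/6


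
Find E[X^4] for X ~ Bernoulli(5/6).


For Bernoulli: X in {0,1}
E[X^4] = 0^4*(1-5/6) + 1^4*5/6 = 5/6

5/6


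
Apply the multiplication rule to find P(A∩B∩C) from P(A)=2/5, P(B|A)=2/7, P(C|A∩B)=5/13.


P(A∩B∩C) = P(A) * P(B|A) * P(C|A∩B)
= 2/5 * 2/7 * 5/13
= 4/35 * 5/13 = 4/91

4/91


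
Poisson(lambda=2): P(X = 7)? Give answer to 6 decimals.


P(X=7) = e^(-2) * 2^7 / 7!
≈ 0.1353352832 * 128 / 5040
≈ 0.003437

0.003437


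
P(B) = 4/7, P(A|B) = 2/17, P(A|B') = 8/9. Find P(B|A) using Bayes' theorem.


P(A) = P(A|B)P(B) + P(A|B')P(B') = 2/17*4/7 + 8/9*3/7 = 160/357
P(B|A) = P(A|B)P(B)/P(A) = (8/119)/(160/357) = 3/20

3/20


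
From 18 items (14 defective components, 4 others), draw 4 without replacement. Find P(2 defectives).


P(X=2) = C(14,2)*C(4,2) / C(18,4)
= 91*6 / 3060
= 546/3060 = 91/510

91/510


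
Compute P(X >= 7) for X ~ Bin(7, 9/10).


P(X>=7) = P(X=7)
= 4782969/10000000
= 4782969/10000000

4782969/10000000


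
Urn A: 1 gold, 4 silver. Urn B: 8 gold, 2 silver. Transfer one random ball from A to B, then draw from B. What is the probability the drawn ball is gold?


P(transfer gold) = 1/5; P(transfer silver) = 4/5
If gold transferred: Urn II has 9 gold of 11, so P(gold|gold moved) = 9/11
If silver transferred: Urn II has 8 gold of 11, so P(gold|silver moved) = 8/11
By total probability: P(gold) = 1/5*9/11 + 4/5*8/11 = 41/55

41/55


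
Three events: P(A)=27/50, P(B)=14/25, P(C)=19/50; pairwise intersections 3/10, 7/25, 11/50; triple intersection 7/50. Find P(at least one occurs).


P(A∪B∪C) = P(A)+P(B)+P(C) - P(AB)-P(AC)-P(BC) + P(ABC)
= 27/50+14/25+19/50 - 3/10-7/25-11/50 + 7/50
= 41/50

41/50


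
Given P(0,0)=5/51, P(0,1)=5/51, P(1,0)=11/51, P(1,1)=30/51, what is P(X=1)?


P(X=1) = P(1,0)+P(1,1) = 11/51 + 30/51 = 41/51

41/51


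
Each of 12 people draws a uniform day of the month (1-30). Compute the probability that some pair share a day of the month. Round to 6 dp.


P(all different) = prod((30-i)/30 for i=0..11) = 0.077959
P(at least one match) = 1 - 0.077959 = 0.922041

0.922041


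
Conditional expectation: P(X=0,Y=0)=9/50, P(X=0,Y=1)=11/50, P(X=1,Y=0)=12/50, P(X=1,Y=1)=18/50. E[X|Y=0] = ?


P(Y=0) = 21/50
E[X|Y=0] = (0*9 + 1*12)/21 = 12/21 = 4/7

4/7


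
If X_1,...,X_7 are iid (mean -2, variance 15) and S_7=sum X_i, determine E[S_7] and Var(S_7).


E[S_n] = n*mu = 7*-2 = -14
Var(S_n) = n*sigma^2 = 7*15 = 105

E[S_7]=-14, Var(S_7)=105


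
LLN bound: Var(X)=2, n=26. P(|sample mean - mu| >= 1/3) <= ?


Var(Xbar) = Var(X)/n = 2/26
Chebyshev: P(|Xbar-mu| >= 1/3) <= Var(Xbar)/(1/3)^2 = (1/13)/(1/9) = 9/13

9/13


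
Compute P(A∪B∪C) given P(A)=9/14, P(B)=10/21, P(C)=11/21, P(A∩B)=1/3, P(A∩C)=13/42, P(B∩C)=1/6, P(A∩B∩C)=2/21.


P(A∪B∪C) = P(A)+P(B)+P(C) - P(AB)-P(AC)-P(BC) + P(ABC)
= 9/14+10/21+11/21 - 1/3-13/42-1/6 + 2/21
= 13/14

13/14


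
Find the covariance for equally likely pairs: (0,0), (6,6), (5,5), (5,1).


E[X]=4, E[Y]=3, E[XY]=33/2
Cov(X,Y) = E[XY] - E[X]E[Y] = 33/2 - 4*3 = 9/2

9/2


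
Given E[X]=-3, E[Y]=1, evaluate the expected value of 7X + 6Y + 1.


E[7X + 6Y + 1] = 7*E[X] + 6*E[Y] + 1
= (7)*(-3) + (6)*(1) + (1)
= -21 + 6 + 1 = -14

-14


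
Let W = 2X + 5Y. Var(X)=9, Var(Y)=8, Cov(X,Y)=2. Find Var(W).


Var(2X + 5Y) = 2^2*Var(X) + 5^2*Var(Y) + 2*2*5*Cov(X,Y)
= 4*9 + 25*8 + 20*2
= 36 + 200 + 40 = 276

276


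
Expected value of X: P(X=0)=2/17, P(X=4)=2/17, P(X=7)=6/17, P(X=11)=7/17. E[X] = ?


E[X] = sum(x * P(x))
= 0*2/17 + 4*2/17 + 7*6/17 + 11*7/17
= 127/17

127/17


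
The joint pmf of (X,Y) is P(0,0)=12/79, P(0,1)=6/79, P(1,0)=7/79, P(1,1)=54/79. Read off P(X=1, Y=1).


Read from table: P(X=1, Y=1) = 54/79

54/79


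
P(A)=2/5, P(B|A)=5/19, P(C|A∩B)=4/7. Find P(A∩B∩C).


P(A∩B∩C) = P(A) * P(B|A) * P(C|A∩B)
= 2/5 * 5/19 * 4/7
= 2/19 * 4/7 = 8/133

8/133


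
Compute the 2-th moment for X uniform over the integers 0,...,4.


E[X^2] = (1/5) * sum(x^2 for x=0..4)
= 30/5 = 6

6


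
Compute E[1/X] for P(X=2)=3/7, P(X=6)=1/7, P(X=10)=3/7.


E[1/X] = sum(g(x)*P(x))
= 1/2*3/7 + 1/6*1/7 + 1/10*3/7
= 59/210

59/210


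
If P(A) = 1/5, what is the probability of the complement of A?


P(A') = 1 - P(A) = 1 - 1/5 = 4/5

4/5


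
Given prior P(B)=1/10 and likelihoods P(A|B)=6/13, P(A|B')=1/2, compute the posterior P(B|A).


P(A) = P(A|B)P(B) + P(A|B')P(B') = 6/13*1/10 + 1/2*9/10 = 129/260
P(B|A) = P(A|B)P(B)/P(A) = (3/65)/(129/260) = 4/43

4/43


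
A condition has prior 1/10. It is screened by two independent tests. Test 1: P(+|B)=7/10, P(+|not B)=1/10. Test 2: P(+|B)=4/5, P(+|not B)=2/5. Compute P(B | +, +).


After test 1: P(+) = 7/10*1/10 + 1/10*9/10 = 4/25
P(B|+) = (7/100)/(4/25) = 7/16
After test 2 (use post1 as new prior): P(+) = 4/5*7/16 + 2/5*9/16 = 23/40
P(B|+,+) = (7/20)/(23/40) = 14/23

14/23


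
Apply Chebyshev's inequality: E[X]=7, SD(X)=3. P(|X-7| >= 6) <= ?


k = 6/3 = 2
Chebyshev: P(|X-mu| >= k*sigma) <= 1/k^2 = 1/2^2 = 1/4

1/4


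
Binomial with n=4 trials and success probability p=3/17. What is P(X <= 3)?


P(X<=3) = P(X=0) + P(X=1) + P(X=2) + P(X=3)
= 38416/83521 + 32928/83521 + 10584/83521 + 1512/83521
= 83440/83521

83440/83521


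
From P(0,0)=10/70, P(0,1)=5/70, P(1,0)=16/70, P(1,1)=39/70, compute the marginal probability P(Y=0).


P(Y=0) = P(0,0)+P(1,0) = 10/70 + 16/70 = 26/70 = 13/35

13/35


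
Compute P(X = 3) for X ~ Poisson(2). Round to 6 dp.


P(X=3) = e^(-2) * 2^3 / 3!
≈ 0.1353352832 * 8 / 6
≈ 0.180447

0.180447


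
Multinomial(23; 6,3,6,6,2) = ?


23! = 25852016738884976640000
Denominator: 6!=720 * 3!=6 * 6!=720 * 6!=720 * 2!=2
Coefficient = 25852016738884976640000 / 4478976000 = 5771858732640

5771858732640


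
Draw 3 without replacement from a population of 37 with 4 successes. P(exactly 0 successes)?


P(X=0) = C(4,0)*C(33,3) / C(37,3)
= 1*5456 / 7770
= 5456/7770 = 2728/3885

2728/3885


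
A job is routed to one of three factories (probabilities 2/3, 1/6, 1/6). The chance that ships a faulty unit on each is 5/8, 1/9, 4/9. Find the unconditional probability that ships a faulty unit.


P(A) = P(A|B1)P(B1) + P(A|B2)P(B2) + P(A|B3)P(B3)
= 5/8*2/3 + 1/9*1/6 + 4/9*1/6
= 5/12 + 1/54 + 2/27 = 55/108

55/108


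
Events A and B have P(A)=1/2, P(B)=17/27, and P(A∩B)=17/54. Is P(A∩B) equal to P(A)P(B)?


P(A)*P(B) = 1/2*17/27 = 17/54
P(A∩B) = 17/54, which equals P(A)P(B), so independent

Yes, A and B are independent


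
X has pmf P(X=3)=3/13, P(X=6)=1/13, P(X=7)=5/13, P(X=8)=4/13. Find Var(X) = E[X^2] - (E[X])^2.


E[X] = 82/13, E[X^2] = 564/13
Var(X) = E[X^2] - (E[X])^2 = 564/13 - (82/13)^2 = 608/169

608/169


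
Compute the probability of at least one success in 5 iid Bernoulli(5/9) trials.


P(at least one) = 1 - P(none)
P(none) = (1 - 5/9)^5 = (4/9)^5 = 1024/59049
P(at least one) = 1 - 1024/59049 = 58025/59049

58025/59049


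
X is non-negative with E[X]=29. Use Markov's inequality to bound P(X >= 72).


Markov: P(X >= a) <= E[X]/a
P(X >= 72) <= 29/72

29/72


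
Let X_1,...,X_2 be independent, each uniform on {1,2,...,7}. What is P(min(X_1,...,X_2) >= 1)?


P(min >= 1) = P(all X_i >= 1) = (P(X_1 >= 1))^2
= (7/7)^2 = 1^2 = 1

1


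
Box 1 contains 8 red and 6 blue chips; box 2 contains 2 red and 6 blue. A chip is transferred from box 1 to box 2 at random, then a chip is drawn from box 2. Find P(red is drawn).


P(transfer red) = 8/14 = 4/7; P(transfer blue) = 3/7
If red transferred: Urn II has 3 red of 9, so P(red|red moved) = 1/3
If blue transferred: Urn II has 2 red of 9, so P(red|blue moved) = 2/9
By total probability: P(red) = 4/7*1/3 + 3/7*2/9 = 2/7

2/7


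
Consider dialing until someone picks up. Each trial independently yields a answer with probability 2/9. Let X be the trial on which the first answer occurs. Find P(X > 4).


P(X > 4) = P(first 4 trials all fail) = (1-p)^4 = (7/9)^4 = 2401/6561

2401/6561


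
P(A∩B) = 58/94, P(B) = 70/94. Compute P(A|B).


P(A|B) = P(A∩B)/P(B) = (58/94)/(70/94) = 58/70 = 29/35

29/35


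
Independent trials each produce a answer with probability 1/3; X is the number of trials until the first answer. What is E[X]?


For geometric (trials until first success), E[X] = 1/p = 1/(1/3) = 3

3


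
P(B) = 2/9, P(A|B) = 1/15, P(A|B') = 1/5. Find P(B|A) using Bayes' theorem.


P(A) = P(A|B)P(B) + P(A|B')P(B') = 1/15*2/9 + 1/5*7/9 = 23/135
P(B|A) = P(A|B)P(B)/P(A) = (2/135)/(23/135) = 2/23

2/23


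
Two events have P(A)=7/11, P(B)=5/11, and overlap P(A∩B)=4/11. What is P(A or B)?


P(A∪B) = P(A) + P(B) - P(A∩B)
= 7/11 + 5/11 - 4/11 = 8/11

8/11


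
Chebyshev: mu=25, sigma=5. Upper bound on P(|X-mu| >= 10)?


k = 10/5 = 2
Chebyshev: P(|X-mu| >= k*sigma) <= 1/k^2 = 1/2^2 = 1/4

1/4


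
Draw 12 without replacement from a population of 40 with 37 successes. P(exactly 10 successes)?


P(X=10) = C(37,10)*C(3,2) / C(40,12)
= 348330136*3 / 5586853480
= 1044990408/5586853480 = 231/1235

231/1235


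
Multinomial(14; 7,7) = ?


14! = 87178291200
Denominator: 7!=5040 * 7!=5040
Coefficient = 87178291200 / 25401600 = 3432

3432


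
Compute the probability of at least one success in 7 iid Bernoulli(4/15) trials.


P(at least one) = 1 - P(none)
P(none) = (1 - 4/15)^7 = (11/15)^7 = 19487171/170859375
P(at least one) = 1 - 19487171/170859375 = 151372204/170859375

151372204/170859375


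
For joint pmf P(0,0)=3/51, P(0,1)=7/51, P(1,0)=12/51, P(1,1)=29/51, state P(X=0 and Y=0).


Read from table: P(X=0, Y=0) = 3/51 = 1/17

1/17


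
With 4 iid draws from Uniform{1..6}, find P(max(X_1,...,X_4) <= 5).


P(max <= 5) = P(all X_i <= 5) = (P(X_1 <= 5))^4
= (5/6)^4 = 625/1296

625/1296


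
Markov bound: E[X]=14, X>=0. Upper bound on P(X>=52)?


Markov: P(X >= a) <= E[X]/a
P(X >= 52) <= 14/52 = 7/26

7/26


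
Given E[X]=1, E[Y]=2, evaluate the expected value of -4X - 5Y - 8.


E[-4X - 5Y - 8] = -4*E[X] - 5*E[Y] - 8
= (-4)*(1) + (-5)*(2) + (-8)
= -4 - 10 - 8 = -22

-22


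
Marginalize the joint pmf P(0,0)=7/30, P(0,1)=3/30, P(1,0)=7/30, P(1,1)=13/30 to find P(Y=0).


P(Y=0) = P(0,0)+P(1,0) = 7/30 + 7/30 = 14/30 = 7/15

7/15


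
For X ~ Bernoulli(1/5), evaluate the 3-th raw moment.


For Bernoulli: X in {0,1}
E[X^3] = 0^3*(1-1/5) + 1^3*1/5 = 1/5

1/5


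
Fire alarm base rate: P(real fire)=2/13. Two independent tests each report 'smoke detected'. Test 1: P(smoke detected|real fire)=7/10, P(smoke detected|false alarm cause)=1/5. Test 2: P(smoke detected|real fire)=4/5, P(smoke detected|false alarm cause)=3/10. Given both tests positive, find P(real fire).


After test 1: P(+) = 7/10*2/13 + 1/5*11/13 = 18/65
P(B|+) = (7/65)/(18/65) = 7/18
After test 2 (use post1 as new prior): P(+) = 4/5*7/18 + 3/10*11/18 = 89/180
P(B|+,+) = (14/45)/(89/180) = 56/89

56/89


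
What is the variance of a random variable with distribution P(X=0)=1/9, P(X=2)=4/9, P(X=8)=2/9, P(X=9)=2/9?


E[X] = 14/3, E[X^2] = 34
Var(X) = E[X^2] - (E[X])^2 = 34 - (14/3)^2 = 110/9

110/9


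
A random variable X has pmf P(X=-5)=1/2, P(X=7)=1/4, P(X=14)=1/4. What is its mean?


E[X] = sum(x * P(x))
= -5*1/2 + 7*1/4 + 14*1/4
= 11/4

11/4


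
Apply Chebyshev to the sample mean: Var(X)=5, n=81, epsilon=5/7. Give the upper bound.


Var(Xbar) = Var(X)/n = 5/81
Chebyshev: P(|Xbar-mu| >= 5/7) <= Var(Xbar)/(5/7)^2 = (5/81)/(25/49) = 49/405

49/405


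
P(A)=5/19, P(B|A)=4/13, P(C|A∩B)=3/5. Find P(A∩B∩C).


P(A∩B∩C) = P(A) * P(B|A) * P(C|A∩B)
= 5/19 * 4/13 * 3/5
= 20/247 * 3/5 = 12/247

12/247


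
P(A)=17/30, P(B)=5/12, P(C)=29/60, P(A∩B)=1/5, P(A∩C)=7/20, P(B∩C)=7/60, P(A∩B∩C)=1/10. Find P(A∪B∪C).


P(A∪B∪C) = P(A)+P(B)+P(C) - P(AB)-P(AC)-P(BC) + P(ABC)
= 17/30+5/12+29/60 - 1/5-7/20-7/60 + 1/10
= 9/10

9/10


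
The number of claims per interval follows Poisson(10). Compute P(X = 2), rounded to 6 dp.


P(X=2) = e^(-10) * 10^2 / 2!
≈ 0.00004539992976 * 100 / 2
≈ 0.002270

0.002270


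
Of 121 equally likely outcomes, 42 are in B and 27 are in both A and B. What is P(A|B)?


P(A|B) = P(A∩B)/P(B) = (27/121)/(42/121) = 27/42 = 9/14

9/14


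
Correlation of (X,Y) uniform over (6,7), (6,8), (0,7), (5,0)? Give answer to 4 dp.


Cov(X,Y) = -0.8750, Var(X) = 6.1875, Var(Y) = 10.2500
rho = Cov/(sqrt(VarX)*sqrt(VarY)) = -0.1099

-0.1099


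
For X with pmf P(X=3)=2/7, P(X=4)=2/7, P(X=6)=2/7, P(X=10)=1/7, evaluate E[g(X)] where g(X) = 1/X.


E[1/X] = sum(g(x)*P(x))
= 1/3*2/7 + 1/4*2/7 + 1/6*2/7 + 1/10*1/7
= 8/35

8/35


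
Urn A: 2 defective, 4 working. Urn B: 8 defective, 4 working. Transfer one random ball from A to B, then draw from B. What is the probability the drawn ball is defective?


P(transfer defective) = 2/6 = 1/3; P(transfer working) = 2/3
If defective transferred: Urn II has 9 defective of 13, so P(defective|defective moved) = 9/13
If working transferred: Urn II has 8 defective of 13, so P(defective|working moved) = 8/13
By total probability: P(defective) = 1/3*9/13 + 2/3*8/13 = 25/39

25/39


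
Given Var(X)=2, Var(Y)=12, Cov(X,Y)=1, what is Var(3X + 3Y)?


Var(3X + 3Y) = 3^2*Var(X) + 3^2*Var(Y) + 2*3*3*Cov(X,Y)
= 9*2 + 9*12 + 18*1
= 18 + 108 + 18 = 144

144


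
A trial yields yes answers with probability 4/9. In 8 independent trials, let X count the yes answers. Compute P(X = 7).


P(X=7) = C(8,7) * p^7 * (1-p)^1
= 8 * 16384/4782969 * 5/9
= 655360/43046721

655360/43046721


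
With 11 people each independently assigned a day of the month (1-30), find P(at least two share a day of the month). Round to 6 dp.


P(all different) = prod((30-i)/30 for i=0..10) = 0.123093
P(at least one match) = 1 - 0.123093 = 0.876907

0.876907


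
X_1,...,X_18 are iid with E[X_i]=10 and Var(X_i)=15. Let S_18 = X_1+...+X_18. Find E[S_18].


E[S_n] = n*E[X_1] = 18*10 = 180

180


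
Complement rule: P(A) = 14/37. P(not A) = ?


P(A') = 1 - P(A) = 1 - 14/37 = 23/37

23/37


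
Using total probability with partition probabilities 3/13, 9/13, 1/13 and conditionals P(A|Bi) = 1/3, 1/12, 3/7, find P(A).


P(A) = P(A|B1)P(B1) + P(A|B2)P(B2) + P(A|B3)P(B3)
= 1/3*3/13 + 1/12*9/13 + 3/7*1/13
= 1/13 + 3/52 + 3/91 = 61/364

61/364


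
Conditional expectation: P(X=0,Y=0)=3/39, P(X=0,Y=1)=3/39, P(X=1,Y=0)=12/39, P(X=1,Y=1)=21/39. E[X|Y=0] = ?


P(Y=0) = 15/39
E[X|Y=0] = (0*3 + 1*12)/15 = 12/15 = 4/5

4/5


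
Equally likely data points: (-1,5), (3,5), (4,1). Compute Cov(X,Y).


E[X]=2, E[Y]=11/3, E[XY]=14/3
Cov(X,Y) = E[XY] - E[X]E[Y] = 14/3 - 2*11/3 = -8/3

-8/3


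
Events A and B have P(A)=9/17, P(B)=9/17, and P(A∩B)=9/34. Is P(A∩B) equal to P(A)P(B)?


P(A)*P(B) = 9/17*9/17 = 81/289
P(A∩B) = 9/34 != 81/289, so not independent

No, A and B are not independent


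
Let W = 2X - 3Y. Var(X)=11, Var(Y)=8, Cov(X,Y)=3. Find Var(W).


Var(2X - 3Y) = 2^2*Var(X) + (-3)^2*Var(Y) + 2*2*(-3)*Cov(X,Y)
= 4*11 + 9*8 - 12*3
= 44 + 72 - 36 = 80

80


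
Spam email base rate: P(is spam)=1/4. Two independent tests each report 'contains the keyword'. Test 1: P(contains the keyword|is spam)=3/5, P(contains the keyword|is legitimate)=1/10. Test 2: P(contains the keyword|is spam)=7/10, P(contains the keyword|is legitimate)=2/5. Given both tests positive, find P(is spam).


After test 1: P(+) = 3/5*1/4 + 1/10*3/4 = 9/40
P(B|+) = (3/20)/(9/40) = 2/3
After test 2 (use post1 as new prior): P(+) = 7/10*2/3 + 2/5*1/3 = 3/5
P(B|+,+) = (7/15)/(3/5) = 7/9

7/9


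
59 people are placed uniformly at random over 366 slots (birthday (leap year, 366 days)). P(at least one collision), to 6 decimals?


P(all different) = prod((366-i)/366 for i=0..58) = 0.007112
P(at least one match) = 1 - 0.007112 = 0.992888

0.992888


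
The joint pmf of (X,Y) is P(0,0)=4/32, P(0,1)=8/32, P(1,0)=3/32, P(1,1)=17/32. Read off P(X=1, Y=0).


Read from table: P(X=1, Y=0) = 3/32

3/32


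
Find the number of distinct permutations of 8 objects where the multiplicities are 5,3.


8! = 40320
Denominator: 5!=120 * 3!=6
Coefficient = 40320 / 720 = 56

56


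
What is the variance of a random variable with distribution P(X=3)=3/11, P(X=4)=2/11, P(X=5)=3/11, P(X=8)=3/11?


E[X] = 56/11, E[X^2] = 326/11
Var(X) = E[X^2] - (E[X])^2 = 326/11 - (56/11)^2 = 450/121

450/121


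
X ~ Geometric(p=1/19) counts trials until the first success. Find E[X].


For geometric (trials until first success), E[X] = 1/p = 1/(1/19) = 19

19


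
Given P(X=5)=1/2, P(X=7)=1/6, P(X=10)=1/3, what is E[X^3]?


E[X^3] = sum(g(x)*P(x))
= 125*1/2 + 343*1/6 + 1000*1/3
= 453

453


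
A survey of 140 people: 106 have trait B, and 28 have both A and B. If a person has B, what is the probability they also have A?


P(A|B) = P(A∩B)/P(B) = (28/140)/(106/140) = 28/106 = 14/53

14/53


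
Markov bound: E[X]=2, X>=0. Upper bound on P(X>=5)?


Markov: P(X >= a) <= E[X]/a
P(X >= 5) <= 2/5

2/5


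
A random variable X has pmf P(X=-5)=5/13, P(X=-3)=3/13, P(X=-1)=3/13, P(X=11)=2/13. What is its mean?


E[X] = sum(x * P(x))
= -5*5/13 - 3*3/13 - 1*3/13 + 11*2/13
= -15/13

-15/13


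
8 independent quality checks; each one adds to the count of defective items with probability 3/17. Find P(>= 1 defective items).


P(at least one) = 1 - P(none)
P(none) = (1 - 3/17)^8 = (14/17)^8 = 1475789056/6975757441
P(at least one) = 1 - 1475789056/6975757441 = 5499968385/6975757441

5499968385/6975757441


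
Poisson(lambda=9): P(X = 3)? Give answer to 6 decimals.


P(X=3) = e^(-9) * 9^3 / 3!
≈ 0.0001234098041 * 729 / 6
≈ 0.014994

0.014994


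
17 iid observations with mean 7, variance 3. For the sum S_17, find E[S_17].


E[S_n] = n*E[X_1] = 17*7 = 119

119


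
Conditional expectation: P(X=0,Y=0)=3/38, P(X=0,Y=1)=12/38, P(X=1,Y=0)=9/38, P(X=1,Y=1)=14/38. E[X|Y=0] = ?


P(Y=0) = 12/38
E[X|Y=0] = (0*3 + 1*9)/12 = 9/12 = 3/4

3/4


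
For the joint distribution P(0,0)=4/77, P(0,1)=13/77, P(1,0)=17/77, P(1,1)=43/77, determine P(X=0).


P(X=0) = P(0,0)+P(0,1) = 4/77 + 13/77 = 17/77

17/77


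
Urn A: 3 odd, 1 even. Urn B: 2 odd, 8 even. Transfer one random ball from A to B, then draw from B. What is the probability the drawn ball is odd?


P(transfer odd) = 3/4; P(transfer even) = 1/4
If odd transferred: Urn II has 3 odd of 11, so P(odd|odd moved) = 3/11
If even transferred: Urn II has 2 odd of 11, so P(odd|even moved) = 2/11
By total probability: P(odd) = 3/4*3/11 + 1/4*2/11 = 1/4

1/4


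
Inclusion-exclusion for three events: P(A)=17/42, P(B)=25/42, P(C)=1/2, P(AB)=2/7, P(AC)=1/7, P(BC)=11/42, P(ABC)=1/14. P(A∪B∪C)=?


P(A∪B∪C) = P(A)+P(B)+P(C) - P(AB)-P(AC)-P(BC) + P(ABC)
= 17/42+25/42+1/2 - 2/7-1/7-11/42 + 1/14
= 37/42

37/42


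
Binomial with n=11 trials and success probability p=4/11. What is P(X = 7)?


P(X=7) = C(11,7) * p^7 * (1-p)^4
= 330 * 16384/19487171 * 2401/14641
= 1180139520/25937424601

1180139520/25937424601


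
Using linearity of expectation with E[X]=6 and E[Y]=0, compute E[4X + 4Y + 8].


E[4X + 4Y + 8] = 4*E[X] + 4*E[Y] + 8
= (4)*(6) + (4)*(0) + (8)
= 24 + 0 + 8 = 32

32


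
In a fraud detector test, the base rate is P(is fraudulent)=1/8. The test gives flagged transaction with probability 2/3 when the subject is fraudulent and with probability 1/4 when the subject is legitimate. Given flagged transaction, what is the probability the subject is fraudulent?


P(A) = P(A|B)P(B) + P(A|B')P(B') = 2/3*1/8 + 1/4*7/8 = 29/96
P(B|A) = P(A|B)P(B)/P(A) = (1/12)/(29/96) = 8/29

8/29


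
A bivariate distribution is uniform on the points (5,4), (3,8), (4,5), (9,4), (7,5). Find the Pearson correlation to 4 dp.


Cov(X,Y) = -2.1200, Var(X) = 4.6400, Var(Y) = 2.1600
rho = Cov/(sqrt(VarX)*sqrt(VarY)) = -0.6697

-0.6697


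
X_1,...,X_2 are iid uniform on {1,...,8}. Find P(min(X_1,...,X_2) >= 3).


P(min >= 3) = P(all X_i >= 3) = (P(X_1 >= 3))^2
= (6/8)^2 = (3/4)^2 = 9/16

9/16


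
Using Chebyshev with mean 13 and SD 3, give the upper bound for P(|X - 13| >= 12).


k = 12/3 = 4
Chebyshev: P(|X-mu| >= k*sigma) <= 1/k^2 = 1/4^2 = 1/16

1/16


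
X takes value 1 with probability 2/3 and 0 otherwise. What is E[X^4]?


For Bernoulli: X in {0,1}
E[X^4] = 0^4*(1-2/3) + 1^4*2/3 = 2/3

2/3


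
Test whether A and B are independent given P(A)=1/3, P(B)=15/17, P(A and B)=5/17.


P(A)*P(B) = 1/3*15/17 = 5/17
P(A∩B) = 5/17, which equals P(A)P(B), so independent

Yes, A and B are independent


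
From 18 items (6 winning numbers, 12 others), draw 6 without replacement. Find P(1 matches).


P(X=1) = C(6,1)*C(12,5) / C(18,6)
= 6*792 / 18564
= 4752/18564 = 396/1547

396/1547


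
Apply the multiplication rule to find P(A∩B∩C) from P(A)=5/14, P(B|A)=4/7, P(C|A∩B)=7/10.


P(A∩B∩C) = P(A) * P(B|A) * P(C|A∩B)
= 5/14 * 4/7 * 7/10
= 10/49 * 7/10 = 1/7

1/7


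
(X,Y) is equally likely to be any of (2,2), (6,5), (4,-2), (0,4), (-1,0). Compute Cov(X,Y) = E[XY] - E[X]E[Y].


E[X]=11/5, E[Y]=9/5, E[XY]=26/5
Cov(X,Y) = E[XY] - E[X]E[Y] = 26/5 - 11/5*9/5 = 31/25

31/25


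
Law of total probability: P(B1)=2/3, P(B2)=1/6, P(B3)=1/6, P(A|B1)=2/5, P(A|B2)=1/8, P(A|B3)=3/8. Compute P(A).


P(A) = P(A|B1)P(B1) + P(A|B2)P(B2) + P(A|B3)P(B3)
= 2/5*2/3 + 1/8*1/6 + 3/8*1/6
= 4/15 + 1/48 + 1/16 = 7/20

7/20


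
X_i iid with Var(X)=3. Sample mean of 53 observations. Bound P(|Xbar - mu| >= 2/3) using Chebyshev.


Var(Xbar) = Var(X)/n = 3/53
Chebyshev: P(|Xbar-mu| >= 2/3) <= Var(Xbar)/(2/3)^2 = (3/53)/(4/9) = 27/212

27/212


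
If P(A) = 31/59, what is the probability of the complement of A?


P(A') = 1 - P(A) = 1 - 31/59 = 28/59

28/59


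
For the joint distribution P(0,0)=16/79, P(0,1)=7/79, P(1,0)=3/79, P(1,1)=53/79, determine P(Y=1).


P(Y=1) = P(0,1)+P(1,1) = 7/79 + 53/79 = 60/79

60/79


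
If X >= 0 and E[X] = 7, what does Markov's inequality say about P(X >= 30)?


Markov: P(X >= a) <= E[X]/a
P(X >= 30) <= 7/30

7/30


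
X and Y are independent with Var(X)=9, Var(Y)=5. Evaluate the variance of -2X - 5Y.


Independence => Cov(X,Y)=0
Var(-2X - 5Y) = (-2)^2*Var(X) + (-5)^2*Var(Y)
= 4*9 + 25*5 = 161

161


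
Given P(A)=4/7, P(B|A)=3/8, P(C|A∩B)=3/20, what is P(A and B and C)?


P(A∩B∩C) = P(A) * P(B|A) * P(C|A∩B)
= 4/7 * 3/8 * 3/20
= 3/14 * 3/20 = 9/280

9/280


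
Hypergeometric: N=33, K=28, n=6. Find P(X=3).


P(X=3) = C(28,3)*C(5,3) / C(33,6)
= 3276*10 / 1107568
= 32760/1107568 = 585/19778

585/19778


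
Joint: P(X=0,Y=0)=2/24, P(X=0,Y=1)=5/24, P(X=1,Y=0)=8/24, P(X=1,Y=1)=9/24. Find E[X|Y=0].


P(Y=0) = 10/24
E[X|Y=0] = (0*2 + 1*8)/10 = 8/10 = 4/5

4/5


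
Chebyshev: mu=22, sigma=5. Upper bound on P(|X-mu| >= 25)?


k = 25/5 = 5
Chebyshev: P(|X-mu| >= k*sigma) <= 1/k^2 = 1/5^2 = 1/25

1/25


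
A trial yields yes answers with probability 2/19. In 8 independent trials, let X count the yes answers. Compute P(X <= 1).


P(X<=1) = P(X=0) + P(X=1)
= 6975757441/16983563041 + 6565418768/16983563041
= 13541176209/16983563041

13541176209/16983563041


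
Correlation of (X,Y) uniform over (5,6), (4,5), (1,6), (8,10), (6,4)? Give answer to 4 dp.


Cov(X,Y) = 2.2400, Var(X) = 5.3600, Var(Y) = 4.1600
rho = Cov/(sqrt(VarX)*sqrt(VarY)) = 0.4744

0.4744


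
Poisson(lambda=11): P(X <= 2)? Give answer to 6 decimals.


P(X<=2) = e^(-11)*11^0/0! + e^(-11)*11^1/1! + e^(-11)*11^2/2!
≈ 0.0000167017 + 0.0001837187 + 0.0010104529
= 0.0012108733
≈ 0.001211

0.001211


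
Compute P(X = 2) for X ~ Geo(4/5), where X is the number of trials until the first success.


P(X=2) = (1-p)^1 * p = (1/5)^1 * 4/5
= 1/5 * 4/5 = 4/25

4/25


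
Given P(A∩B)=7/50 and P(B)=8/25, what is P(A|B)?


P(A|B) = P(A∩B)/P(B) = (7/50)/(16/50) = 7/16

7/16


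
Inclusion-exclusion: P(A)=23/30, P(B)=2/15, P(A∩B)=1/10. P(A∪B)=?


P(A∪B) = P(A) + P(B) - P(A∩B)
= 23/30 + 2/15 - 1/10 = 4/5

4/5


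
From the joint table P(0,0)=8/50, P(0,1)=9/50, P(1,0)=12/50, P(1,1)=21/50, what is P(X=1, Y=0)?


Read from table: P(X=1, Y=0) = 12/50 = 6/25

6/25


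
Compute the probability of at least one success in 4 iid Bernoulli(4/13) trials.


P(at least one) = 1 - P(none)
P(none) = (1 - 4/13)^4 = (9/13)^4 = 6561/28561
P(at least one) = 1 - 6561/28561 = 22000/28561

22000/28561


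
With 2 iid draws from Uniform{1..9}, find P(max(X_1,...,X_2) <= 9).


P(max <= 9) = P(all X_i <= 9) = (P(X_1 <= 9))^2
= (9/9)^2 = 1^2 = 1

1


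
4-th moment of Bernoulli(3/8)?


For Bernoulli: X in {0,1}
E[X^4] = 0^4*(1-3/8) + 1^4*3/8 = 3/8

3/8


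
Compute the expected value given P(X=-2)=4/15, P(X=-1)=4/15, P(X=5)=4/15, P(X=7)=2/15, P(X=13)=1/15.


E[X] = sum(x * P(x))
= -2*4/15 - 1*4/15 + 5*4/15 + 7*2/15 + 13*1/15
= 7/3

7/3


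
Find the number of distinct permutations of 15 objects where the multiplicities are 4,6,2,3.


15! = 1307674368000
Denominator: 4!=24 * 6!=720 * 2!=2 * 3!=6
Coefficient = 1307674368000 / 207360 = 6306300

6306300


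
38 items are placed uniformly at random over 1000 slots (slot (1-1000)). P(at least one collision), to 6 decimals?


P(all different) = prod((1000-i)/1000 for i=0..37) = 0.490683
P(at least one match) = 1 - 0.490683 = 0.509317

0.509317


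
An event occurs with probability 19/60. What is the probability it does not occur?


P(A') = 1 - P(A) = 1 - 19/60 = 41/60

41/60


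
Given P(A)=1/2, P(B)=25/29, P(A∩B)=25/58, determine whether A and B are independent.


P(A)*P(B) = 1/2*25/29 = 25/58
P(A∩B) = 25/58, which equals P(A)P(B), so independent

Yes, A and B are independent


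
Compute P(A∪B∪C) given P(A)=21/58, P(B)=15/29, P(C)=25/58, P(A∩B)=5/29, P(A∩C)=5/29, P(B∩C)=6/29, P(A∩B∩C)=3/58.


P(A∪B∪C) = P(A)+P(B)+P(C) - P(AB)-P(AC)-P(BC) + P(ABC)
= 21/58+15/29+25/58 - 5/29-5/29-6/29 + 3/58
= 47/58

47/58


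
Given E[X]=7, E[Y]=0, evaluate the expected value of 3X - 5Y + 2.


E[3X - 5Y + 2] = 3*E[X] - 5*E[Y] + 2
= (3)*(7) + (-5)*(0) + (2)
= 21 + 0 + 2 = 23

23
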